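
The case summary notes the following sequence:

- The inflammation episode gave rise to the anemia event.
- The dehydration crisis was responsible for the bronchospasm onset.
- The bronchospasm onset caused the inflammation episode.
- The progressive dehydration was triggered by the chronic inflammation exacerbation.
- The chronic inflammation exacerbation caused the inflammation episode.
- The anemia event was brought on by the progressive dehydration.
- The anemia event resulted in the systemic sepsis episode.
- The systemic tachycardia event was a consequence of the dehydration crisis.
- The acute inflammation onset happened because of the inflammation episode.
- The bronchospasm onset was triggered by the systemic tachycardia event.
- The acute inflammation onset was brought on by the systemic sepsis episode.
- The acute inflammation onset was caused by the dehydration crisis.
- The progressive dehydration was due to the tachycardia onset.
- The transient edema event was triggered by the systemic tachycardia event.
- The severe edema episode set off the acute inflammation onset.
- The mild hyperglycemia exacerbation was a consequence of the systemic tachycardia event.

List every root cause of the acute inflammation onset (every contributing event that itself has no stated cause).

the chronic inflammation exacerbation, the dehydration crisis, the severe edema episode, the tachycardia onset

Tracing upstream from the acute inflammation onset: the acute inflammation onset ← the dehydration crisis.
A separate upstream branch: the acute inflammation onset ← the systemic sepsis episode ← the anemia event ← the progressive dehydration ← the tachycardia onset.
A separate upstream branch: the acute inflammation onset ← the severe edema episode.
A separate upstream branch: the acute inflammation onset ← the inflammation episode ← the chronic inflammation exacerbation.
Each of those chain origins has no stated cause.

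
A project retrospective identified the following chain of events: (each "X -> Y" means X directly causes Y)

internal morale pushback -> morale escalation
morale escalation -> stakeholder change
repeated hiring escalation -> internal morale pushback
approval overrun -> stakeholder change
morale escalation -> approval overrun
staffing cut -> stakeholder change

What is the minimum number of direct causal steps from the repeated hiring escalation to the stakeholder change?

Shortest chain: the repeated hiring escalation → the internal morale pushback → the morale escalation → the stakeholder change.

3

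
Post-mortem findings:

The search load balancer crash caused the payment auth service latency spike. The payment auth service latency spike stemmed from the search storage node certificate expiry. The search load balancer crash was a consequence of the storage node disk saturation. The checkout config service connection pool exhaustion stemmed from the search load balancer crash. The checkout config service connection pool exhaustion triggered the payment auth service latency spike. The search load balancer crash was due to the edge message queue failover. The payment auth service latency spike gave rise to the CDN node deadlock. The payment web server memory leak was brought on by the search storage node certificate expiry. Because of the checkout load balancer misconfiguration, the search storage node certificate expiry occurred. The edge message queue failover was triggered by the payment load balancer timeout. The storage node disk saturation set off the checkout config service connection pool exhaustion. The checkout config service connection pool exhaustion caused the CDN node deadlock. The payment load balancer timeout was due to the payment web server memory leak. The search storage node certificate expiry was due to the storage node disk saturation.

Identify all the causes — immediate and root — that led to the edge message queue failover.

Immediate cause of the edge message queue failover: the payment load balancer timeout.
Further upstream: the storage node disk saturation, the checkout load balancer misconfiguration, the search storage node certificate expiry, the payment web server memory leak.

the checkout load balancer misconfiguration, the payment load balancer timeout, the payment web server memory leak, the search storage node certificate expiry, the storage node disk saturation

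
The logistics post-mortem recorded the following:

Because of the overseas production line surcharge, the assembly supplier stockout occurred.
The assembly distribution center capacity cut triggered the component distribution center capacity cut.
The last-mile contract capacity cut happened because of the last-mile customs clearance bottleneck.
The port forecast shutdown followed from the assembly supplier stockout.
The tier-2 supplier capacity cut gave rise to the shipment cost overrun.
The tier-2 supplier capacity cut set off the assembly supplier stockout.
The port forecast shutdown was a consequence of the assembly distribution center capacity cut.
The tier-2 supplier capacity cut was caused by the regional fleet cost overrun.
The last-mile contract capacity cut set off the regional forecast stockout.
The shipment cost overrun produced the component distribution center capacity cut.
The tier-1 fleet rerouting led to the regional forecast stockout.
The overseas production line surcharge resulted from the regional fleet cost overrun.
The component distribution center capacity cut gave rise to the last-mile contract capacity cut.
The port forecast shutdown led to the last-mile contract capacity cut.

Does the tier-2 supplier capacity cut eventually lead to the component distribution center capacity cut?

There is a causal chain: the tier-2 supplier capacity cut → the shipment cost overrun → the component distribution center capacity cut.

Yes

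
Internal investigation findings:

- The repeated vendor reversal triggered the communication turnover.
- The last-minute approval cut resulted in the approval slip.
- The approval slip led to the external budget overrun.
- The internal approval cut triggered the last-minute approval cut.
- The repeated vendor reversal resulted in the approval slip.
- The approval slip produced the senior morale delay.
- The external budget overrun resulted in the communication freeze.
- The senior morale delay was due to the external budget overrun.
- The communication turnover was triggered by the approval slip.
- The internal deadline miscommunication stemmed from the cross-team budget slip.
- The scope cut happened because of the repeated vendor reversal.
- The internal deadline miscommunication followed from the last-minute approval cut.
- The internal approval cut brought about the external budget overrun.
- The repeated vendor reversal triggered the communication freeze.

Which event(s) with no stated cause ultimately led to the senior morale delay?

Tracing upstream from the senior morale delay: the senior morale delay ← the approval slip ← the repeated vendor reversal.
A separate upstream branch: the senior morale delay ← the external budget overrun ← the internal approval cut.
Each of those chain origins has no stated cause.

the internal approval cut, the repeated vendor reversal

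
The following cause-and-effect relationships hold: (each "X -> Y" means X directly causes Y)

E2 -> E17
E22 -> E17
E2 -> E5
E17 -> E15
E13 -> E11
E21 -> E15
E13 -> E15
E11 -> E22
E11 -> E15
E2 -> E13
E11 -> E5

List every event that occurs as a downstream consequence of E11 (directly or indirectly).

E15, E17, E22, E5

Direct effects: E22, E15, E5.
2 steps out: E17.
Not reachable from it: E2, E13, E21.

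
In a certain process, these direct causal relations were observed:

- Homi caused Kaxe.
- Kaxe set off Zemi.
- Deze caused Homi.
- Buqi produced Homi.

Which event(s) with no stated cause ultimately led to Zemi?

Tracing upstream from Zemi: Zemi ← Kaxe ← Homi ← Buqi.
A separate upstream branch: Zemi ← Kaxe ← Homi ← Deze.
Each of those chain origins has no stated cause.

Buqi, Deze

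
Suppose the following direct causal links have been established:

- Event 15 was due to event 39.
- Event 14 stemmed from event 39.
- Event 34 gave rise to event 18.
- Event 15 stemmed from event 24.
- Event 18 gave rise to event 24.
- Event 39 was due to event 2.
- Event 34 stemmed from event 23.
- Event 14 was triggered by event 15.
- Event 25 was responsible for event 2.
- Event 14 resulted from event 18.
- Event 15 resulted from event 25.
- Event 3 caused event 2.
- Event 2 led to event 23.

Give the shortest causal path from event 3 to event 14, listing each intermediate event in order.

event 3 → event 2
event 2 → event 39
event 39 → event 14
Length: 3 steps.

event 3 → event 2 → event 39 → event 14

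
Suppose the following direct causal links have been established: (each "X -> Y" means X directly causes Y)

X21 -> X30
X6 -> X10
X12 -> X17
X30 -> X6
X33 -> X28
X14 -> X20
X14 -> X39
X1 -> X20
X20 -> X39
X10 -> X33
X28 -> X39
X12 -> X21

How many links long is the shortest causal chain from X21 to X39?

6

Shortest chain: X21 → X30 → X6 → X10 → X33 → X28 → X39.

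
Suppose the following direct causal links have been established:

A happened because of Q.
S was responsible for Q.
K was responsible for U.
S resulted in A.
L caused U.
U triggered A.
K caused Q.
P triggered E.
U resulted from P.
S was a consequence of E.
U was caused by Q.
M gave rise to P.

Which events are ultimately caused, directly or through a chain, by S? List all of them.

A, Q, U

Direct effects: Q, A.
2 steps out: U.
Not reachable from it: M, P, L, E, K.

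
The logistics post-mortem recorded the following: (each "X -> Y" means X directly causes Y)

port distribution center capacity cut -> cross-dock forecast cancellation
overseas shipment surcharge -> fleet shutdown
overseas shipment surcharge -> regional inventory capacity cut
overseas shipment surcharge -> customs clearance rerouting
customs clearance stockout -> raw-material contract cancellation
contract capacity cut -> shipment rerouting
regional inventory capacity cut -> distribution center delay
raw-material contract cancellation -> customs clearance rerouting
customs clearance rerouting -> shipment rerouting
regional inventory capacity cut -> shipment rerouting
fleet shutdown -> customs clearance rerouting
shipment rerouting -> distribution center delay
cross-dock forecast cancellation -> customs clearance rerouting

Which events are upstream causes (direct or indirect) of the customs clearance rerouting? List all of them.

Immediate causes of the customs clearance rerouting: the overseas shipment surcharge, the fleet shutdown, the cross-dock forecast cancellation, the raw-material contract cancellation.
Further upstream: the port distribution center capacity cut, the customs clearance stockout.

the cross-dock forecast cancellation, the customs clearance stockout, the fleet shutdown, the overseas shipment surcharge, the port distribution center capacity cut, the raw-material contract cancellation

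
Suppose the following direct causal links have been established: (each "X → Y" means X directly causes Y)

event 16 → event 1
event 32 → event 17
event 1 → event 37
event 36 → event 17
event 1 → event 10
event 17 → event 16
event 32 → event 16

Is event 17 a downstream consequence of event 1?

No

Event 1 leads to event 37, event 10; event 17 is not among them.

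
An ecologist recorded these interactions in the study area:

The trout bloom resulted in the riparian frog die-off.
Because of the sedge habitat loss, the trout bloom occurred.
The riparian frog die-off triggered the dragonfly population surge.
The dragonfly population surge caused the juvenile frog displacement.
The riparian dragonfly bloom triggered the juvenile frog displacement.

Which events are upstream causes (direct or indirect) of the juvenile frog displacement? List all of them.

Immediate causes of the juvenile frog displacement: the riparian dragonfly bloom, the dragonfly population surge.
Further upstream: the sedge habitat loss, the trout bloom, the riparian frog die-off.

the dragonfly population surge, the riparian dragonfly bloom, the riparian frog die-off, the sedge habitat loss, the trout bloom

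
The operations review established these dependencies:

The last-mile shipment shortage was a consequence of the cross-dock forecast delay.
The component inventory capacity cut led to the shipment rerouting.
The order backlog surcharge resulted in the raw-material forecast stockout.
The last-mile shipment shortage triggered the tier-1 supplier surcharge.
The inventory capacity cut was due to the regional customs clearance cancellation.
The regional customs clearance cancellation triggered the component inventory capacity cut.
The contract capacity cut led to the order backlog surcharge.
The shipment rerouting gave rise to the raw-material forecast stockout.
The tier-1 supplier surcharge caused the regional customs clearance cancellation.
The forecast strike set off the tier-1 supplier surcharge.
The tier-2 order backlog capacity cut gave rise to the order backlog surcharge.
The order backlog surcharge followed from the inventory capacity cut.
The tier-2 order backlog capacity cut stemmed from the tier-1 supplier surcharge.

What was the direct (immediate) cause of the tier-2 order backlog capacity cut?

Upstream contributors include the cross-dock forecast delay, the last-mile shipment shortage, the forecast strike, but only the tier-1 supplier surcharge feeds directly into the tier-2 order backlog capacity cut.

the tier-1 supplier surcharge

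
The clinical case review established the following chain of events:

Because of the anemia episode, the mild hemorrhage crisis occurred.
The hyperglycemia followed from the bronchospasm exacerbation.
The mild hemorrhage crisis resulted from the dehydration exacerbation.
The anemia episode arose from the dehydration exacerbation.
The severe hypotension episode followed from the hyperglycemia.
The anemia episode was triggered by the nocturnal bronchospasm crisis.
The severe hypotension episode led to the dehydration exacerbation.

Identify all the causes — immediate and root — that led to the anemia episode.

the bronchospasm exacerbation, the dehydration exacerbation, the hyperglycemia, the nocturnal bronchospasm crisis, the severe hypotension episode

Immediate causes of the anemia episode: the nocturnal bronchospasm crisis, the dehydration exacerbation.
Further upstream: the bronchospasm exacerbation, the hyperglycemia, the severe hypotension episode.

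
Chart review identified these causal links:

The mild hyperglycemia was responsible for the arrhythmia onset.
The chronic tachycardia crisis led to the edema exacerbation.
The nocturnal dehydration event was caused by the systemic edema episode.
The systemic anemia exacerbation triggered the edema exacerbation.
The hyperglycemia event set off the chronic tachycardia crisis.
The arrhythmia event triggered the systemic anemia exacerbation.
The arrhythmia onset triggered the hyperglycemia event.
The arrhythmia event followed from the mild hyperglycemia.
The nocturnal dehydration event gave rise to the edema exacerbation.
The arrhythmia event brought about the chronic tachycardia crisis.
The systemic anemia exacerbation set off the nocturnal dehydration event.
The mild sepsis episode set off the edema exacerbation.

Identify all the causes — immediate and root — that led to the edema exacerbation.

the arrhythmia event, the arrhythmia onset, the chronic tachycardia crisis, the hyperglycemia event, the mild hyperglycemia, the mild sepsis episode, the nocturnal dehydration event, the systemic anemia exacerbation, the systemic edema episode

Immediate causes of the edema exacerbation: the chronic tachycardia crisis, the systemic anemia exacerbation, the nocturnal dehydration event, the mild sepsis episode.
Further upstream: the mild hyperglycemia, the arrhythmia onset, the hyperglycemia event, the systemic edema episode, the arrhythmia event.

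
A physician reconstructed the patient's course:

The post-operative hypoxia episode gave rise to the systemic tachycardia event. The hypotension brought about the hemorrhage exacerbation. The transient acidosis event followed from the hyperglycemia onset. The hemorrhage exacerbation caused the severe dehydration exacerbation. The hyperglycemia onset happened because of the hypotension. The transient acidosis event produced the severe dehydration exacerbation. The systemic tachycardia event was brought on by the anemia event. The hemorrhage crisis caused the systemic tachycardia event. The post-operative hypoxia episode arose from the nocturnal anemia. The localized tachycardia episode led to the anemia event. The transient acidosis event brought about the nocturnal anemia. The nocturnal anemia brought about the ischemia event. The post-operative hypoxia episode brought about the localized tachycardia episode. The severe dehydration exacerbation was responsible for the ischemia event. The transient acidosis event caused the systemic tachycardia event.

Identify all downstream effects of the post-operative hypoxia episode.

the anemia event, the localized tachycardia episode, the systemic tachycardia event

Direct effects: the localized tachycardia episode, the systemic tachycardia event.
2 steps out: the anemia event.
Not reachable from it: the hypotension, the hemorrhage exacerbation, the hyperglycemia onset, the transient acidosis event, the nocturnal anemia, the severe dehydration exacerbation, the ischemia event, the hemorrhage crisis.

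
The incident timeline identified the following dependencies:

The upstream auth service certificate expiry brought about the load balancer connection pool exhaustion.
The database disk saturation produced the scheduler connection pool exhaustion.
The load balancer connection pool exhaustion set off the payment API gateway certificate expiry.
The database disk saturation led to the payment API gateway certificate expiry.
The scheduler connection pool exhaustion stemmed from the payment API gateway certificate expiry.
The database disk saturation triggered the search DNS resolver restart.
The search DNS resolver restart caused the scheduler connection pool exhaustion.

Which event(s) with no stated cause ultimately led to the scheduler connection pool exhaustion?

the database disk saturation, the upstream auth service certificate expiry

Tracing upstream from the scheduler connection pool exhaustion: the scheduler connection pool exhaustion ← the payment API gateway certificate expiry ← the load balancer connection pool exhaustion ← the upstream auth service certificate expiry.
A separate upstream branch: the scheduler connection pool exhaustion ← the database disk saturation.
Each of those chain origins has no stated cause.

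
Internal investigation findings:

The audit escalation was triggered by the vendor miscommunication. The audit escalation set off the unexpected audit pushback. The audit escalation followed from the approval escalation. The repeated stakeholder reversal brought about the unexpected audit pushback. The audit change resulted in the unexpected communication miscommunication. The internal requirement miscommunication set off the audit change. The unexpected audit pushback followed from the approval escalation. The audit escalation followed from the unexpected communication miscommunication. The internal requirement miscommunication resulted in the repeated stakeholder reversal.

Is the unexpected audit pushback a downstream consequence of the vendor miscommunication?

There is a causal chain: the vendor miscommunication → the audit escalation → the unexpected audit pushback.

Yes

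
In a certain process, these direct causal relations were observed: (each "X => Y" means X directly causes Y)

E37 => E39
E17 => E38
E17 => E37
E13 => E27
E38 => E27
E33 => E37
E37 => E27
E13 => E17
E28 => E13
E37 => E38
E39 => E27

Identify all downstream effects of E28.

Direct effects: E13.
2 steps out: E17, E27.
3 steps out: E37, E38.
4 steps out: E39.
Not reachable from it: E33.

E13, E17, E27, E37, E38, E39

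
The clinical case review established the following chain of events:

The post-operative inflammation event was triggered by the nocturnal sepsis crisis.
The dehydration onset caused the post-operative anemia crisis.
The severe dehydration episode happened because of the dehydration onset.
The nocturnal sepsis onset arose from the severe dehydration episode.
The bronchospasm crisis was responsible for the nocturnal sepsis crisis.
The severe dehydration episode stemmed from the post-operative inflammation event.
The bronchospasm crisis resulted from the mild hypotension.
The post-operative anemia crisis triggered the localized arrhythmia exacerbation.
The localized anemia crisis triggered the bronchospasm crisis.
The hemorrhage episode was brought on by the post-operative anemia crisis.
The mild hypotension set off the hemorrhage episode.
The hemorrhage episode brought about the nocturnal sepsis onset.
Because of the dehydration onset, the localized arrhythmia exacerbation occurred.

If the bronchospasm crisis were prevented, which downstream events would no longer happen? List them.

Downstream of the bronchospasm crisis: the nocturnal sepsis crisis, the post-operative inflammation event, the severe dehydration episode, the nocturnal sepsis onset.
Of those, still caused via another path: the severe dehydration episode, the nocturnal sepsis onset.
The remainder have no surviving cause.

the nocturnal sepsis crisis, the post-operative inflammation event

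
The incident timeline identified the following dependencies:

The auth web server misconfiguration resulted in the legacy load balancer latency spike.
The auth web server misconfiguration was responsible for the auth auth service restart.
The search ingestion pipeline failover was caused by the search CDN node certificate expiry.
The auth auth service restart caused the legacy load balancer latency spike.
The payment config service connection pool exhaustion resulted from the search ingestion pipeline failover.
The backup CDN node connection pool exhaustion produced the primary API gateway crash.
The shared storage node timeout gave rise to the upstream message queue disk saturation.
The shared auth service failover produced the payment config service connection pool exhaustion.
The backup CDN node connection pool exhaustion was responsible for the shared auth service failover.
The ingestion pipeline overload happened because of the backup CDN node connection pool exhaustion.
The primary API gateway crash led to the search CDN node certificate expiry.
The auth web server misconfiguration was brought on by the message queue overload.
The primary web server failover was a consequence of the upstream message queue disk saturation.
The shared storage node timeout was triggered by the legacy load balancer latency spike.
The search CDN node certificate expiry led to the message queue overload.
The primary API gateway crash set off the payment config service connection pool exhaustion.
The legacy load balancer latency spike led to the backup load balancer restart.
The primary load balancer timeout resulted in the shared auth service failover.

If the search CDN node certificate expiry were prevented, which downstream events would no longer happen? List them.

the auth auth service restart, the auth web server misconfiguration, the backup load balancer restart, the legacy load balancer latency spike, the message queue overload, the primary web server failover, the search ingestion pipeline failover, the shared storage node timeout, the upstream message queue disk saturation

Downstream of the search CDN node certificate expiry: the message queue overload, the auth web server misconfiguration, the auth auth service restart, the search ingestion pipeline failover, the legacy load balancer latency spike, the shared storage node timeout, the backup load balancer restart, the upstream message queue disk saturation, the primary web server failover, the payment config service connection pool exhaustion.
Of those, still caused via another path: the payment config service connection pool exhaustion.
The remainder have no surviving cause.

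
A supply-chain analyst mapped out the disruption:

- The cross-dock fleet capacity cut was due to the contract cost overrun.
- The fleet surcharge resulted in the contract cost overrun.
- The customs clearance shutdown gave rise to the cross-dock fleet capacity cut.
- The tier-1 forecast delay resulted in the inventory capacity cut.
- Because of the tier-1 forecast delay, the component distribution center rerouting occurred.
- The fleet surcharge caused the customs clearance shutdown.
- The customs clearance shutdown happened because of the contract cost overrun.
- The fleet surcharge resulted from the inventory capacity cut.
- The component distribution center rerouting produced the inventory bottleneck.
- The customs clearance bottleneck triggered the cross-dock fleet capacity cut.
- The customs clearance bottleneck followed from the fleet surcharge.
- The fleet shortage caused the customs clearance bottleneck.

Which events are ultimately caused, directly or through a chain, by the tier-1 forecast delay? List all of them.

Direct effects: the component distribution center rerouting, the inventory capacity cut.
2 steps out: the inventory bottleneck, the fleet surcharge.
3 steps out: the customs clearance bottleneck, the contract cost overrun, the customs clearance shutdown.
4 steps out: the cross-dock fleet capacity cut.
Not reachable from it: the fleet shortage.

the component distribution center rerouting, the contract cost overrun, the cross-dock fleet capacity cut, the customs clearance bottleneck, the customs clearance shutdown, the fleet surcharge, the inventory bottleneck, the inventory capacity cut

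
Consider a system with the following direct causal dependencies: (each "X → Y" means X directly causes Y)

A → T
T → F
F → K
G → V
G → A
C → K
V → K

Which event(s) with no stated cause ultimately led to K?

C, G

Tracing upstream from K: K ← V ← G.
A separate upstream branch: K ← C.
Each of those chain origins has no stated cause.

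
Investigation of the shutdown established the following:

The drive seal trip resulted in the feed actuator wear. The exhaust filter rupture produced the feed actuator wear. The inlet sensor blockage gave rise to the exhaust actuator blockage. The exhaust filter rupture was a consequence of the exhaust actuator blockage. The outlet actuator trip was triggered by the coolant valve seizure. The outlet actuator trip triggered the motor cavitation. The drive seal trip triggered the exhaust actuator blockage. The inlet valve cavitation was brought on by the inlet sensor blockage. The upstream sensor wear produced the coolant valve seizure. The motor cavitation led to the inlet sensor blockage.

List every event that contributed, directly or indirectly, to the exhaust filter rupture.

Immediate cause of the exhaust filter rupture: the exhaust actuator blockage.
Further upstream: the upstream sensor wear, the coolant valve seizure, the drive seal trip, the outlet actuator trip, the motor cavitation, the inlet sensor blockage.

the coolant valve seizure, the drive seal trip, the exhaust actuator blockage, the inlet sensor blockage, the motor cavitation, the outlet actuator trip, the upstream sensor wear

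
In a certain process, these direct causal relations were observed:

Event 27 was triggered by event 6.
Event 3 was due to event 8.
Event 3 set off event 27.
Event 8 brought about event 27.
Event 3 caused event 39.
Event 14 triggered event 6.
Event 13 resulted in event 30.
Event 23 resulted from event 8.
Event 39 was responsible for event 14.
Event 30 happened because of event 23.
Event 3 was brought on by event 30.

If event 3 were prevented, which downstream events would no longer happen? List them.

event 14, event 39, event 6

Downstream of event 3: event 39, event 14, event 6, event 27.
Of those, still caused via another path: event 27.
The remainder have no surviving cause.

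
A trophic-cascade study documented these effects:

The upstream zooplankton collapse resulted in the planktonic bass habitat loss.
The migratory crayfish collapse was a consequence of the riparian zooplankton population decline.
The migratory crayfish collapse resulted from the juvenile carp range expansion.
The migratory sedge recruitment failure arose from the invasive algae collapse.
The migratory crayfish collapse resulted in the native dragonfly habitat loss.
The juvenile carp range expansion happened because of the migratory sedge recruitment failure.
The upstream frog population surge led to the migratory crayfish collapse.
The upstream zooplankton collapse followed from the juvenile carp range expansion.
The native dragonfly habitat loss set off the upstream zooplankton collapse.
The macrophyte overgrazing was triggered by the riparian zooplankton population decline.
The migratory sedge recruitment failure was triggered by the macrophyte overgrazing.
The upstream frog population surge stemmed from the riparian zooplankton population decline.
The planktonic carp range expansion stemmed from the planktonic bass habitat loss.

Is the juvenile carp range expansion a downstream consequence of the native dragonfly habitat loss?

The native dragonfly habitat loss leads to the upstream zooplankton collapse, the planktonic bass habitat loss, the planktonic carp range expansion; the juvenile carp range expansion is not among them.

No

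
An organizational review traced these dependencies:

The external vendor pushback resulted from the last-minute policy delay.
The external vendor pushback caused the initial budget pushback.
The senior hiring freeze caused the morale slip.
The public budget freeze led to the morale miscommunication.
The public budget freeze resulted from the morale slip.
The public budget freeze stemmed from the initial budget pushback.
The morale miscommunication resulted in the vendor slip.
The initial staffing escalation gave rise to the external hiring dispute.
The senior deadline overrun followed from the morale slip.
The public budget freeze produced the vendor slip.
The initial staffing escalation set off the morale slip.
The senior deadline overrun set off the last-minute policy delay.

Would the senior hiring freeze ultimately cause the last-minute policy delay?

Yes

There is a causal chain: the senior hiring freeze → the morale slip → the senior deadline overrun → the last-minute policy delay.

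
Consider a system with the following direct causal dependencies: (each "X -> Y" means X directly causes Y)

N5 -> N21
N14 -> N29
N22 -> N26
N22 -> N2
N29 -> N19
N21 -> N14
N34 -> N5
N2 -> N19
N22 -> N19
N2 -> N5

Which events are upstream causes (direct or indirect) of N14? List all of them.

Immediate cause of N14: N21.
Further upstream: N22, N2, N5, N34.

N2, N21, N22, N34, N5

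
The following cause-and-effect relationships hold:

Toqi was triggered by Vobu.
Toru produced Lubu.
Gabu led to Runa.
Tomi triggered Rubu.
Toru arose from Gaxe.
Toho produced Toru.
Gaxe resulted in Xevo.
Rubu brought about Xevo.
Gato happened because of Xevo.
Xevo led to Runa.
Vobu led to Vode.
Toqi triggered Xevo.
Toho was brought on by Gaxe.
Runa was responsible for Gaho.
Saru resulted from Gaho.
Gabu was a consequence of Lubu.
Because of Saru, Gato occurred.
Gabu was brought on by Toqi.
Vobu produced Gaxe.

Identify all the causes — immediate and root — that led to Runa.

Immediate causes of Runa: Xevo, Gabu.
Further upstream: Tomi, Vobu, Gaxe, Toho, Toru, Toqi, Rubu, Lubu.

Gabu, Gaxe, Lubu, Rubu, Toho, Tomi, Toqi, Toru, Vobu, Xevo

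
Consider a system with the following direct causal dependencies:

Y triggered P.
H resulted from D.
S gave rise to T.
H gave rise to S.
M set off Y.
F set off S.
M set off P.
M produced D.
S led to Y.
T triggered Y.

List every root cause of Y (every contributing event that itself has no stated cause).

F, M

Tracing upstream from Y: Y ← M.
A separate upstream branch: Y ← S ← F.
Each of those chain origins has no stated cause.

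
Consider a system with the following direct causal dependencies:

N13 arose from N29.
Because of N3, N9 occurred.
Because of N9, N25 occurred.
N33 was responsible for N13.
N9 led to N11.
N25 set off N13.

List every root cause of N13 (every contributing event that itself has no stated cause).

Tracing upstream from N13: N13 ← N25 ← N9 ← N3.
A separate upstream branch: N13 ← N33.
A separate upstream branch: N13 ← N29.
Each of those chain origins has no stated cause.

N29, N3, N33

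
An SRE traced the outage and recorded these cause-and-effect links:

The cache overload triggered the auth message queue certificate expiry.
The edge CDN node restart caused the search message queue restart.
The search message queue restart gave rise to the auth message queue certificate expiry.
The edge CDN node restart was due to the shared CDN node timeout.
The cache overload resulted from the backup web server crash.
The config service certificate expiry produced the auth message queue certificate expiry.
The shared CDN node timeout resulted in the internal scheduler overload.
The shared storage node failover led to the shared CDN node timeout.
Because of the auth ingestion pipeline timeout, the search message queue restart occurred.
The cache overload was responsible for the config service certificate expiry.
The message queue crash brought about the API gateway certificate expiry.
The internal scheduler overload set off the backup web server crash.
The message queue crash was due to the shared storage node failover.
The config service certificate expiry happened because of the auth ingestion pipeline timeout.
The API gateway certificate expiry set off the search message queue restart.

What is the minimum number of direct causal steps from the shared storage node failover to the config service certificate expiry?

5

Shortest chain: the shared storage node failover → the shared CDN node timeout → the internal scheduler overload → the backup web server crash → the cache overload → the config service certificate expiry.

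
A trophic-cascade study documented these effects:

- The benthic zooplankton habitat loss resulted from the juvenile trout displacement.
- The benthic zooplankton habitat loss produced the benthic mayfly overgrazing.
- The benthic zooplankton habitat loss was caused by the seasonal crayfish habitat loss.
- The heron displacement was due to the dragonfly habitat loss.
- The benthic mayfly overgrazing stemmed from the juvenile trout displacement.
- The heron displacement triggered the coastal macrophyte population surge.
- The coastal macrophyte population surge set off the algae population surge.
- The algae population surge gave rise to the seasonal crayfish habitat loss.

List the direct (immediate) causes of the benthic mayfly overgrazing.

the benthic zooplankton habitat loss, the juvenile trout displacement

Upstream contributors include the dragonfly habitat loss, the heron displacement, the coastal macrophyte population surge, the algae population surge, the seasonal crayfish habitat loss, but only the benthic zooplankton habitat loss, the juvenile trout displacement feed directly into the benthic mayfly overgrazing.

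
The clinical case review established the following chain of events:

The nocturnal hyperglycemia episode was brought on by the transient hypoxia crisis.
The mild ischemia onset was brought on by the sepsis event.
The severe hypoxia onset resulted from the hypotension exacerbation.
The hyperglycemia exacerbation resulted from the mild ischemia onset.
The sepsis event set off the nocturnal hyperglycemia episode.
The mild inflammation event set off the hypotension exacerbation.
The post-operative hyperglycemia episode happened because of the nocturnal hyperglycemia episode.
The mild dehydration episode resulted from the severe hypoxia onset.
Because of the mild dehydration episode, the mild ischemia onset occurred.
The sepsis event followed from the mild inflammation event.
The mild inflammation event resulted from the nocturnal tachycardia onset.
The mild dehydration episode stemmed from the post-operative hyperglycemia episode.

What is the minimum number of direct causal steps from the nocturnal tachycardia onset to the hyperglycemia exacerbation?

Shortest chain: the nocturnal tachycardia onset → the mild inflammation event → the sepsis event → the mild ischemia onset → the hyperglycemia exacerbation.

4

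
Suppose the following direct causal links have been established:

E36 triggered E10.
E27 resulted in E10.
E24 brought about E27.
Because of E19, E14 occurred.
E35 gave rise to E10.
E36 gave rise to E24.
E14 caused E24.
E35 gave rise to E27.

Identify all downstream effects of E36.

E10, E24, E27

Direct effects: E24, E10.
2 steps out: E27.
Not reachable from it: E19, E14, E35.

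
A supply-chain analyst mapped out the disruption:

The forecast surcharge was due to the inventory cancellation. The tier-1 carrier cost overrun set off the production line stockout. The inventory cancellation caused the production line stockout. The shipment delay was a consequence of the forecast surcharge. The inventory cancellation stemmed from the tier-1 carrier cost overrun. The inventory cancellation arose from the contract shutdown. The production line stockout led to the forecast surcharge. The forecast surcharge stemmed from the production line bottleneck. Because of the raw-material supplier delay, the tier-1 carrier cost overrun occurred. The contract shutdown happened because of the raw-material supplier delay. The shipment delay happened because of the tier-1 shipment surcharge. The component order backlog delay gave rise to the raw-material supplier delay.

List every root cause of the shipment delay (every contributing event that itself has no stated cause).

the component order backlog delay, the production line bottleneck, the tier-1 shipment surcharge

Tracing upstream from the shipment delay: the shipment delay ← the forecast surcharge ← the inventory cancellation ← the contract shutdown ← the raw-material supplier delay ← the component order backlog delay.
A separate upstream branch: the shipment delay ← the forecast surcharge ← the production line bottleneck.
A separate upstream branch: the shipment delay ← the tier-1 shipment surcharge.
Each of those chain origins has no stated cause.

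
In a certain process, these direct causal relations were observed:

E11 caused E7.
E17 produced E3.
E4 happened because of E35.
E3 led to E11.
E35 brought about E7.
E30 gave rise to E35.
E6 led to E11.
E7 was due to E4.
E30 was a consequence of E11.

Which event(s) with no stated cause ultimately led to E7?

E17, E6

Tracing upstream from E7: E7 ← E11 ← E3 ← E17.
A separate upstream branch: E7 ← E11 ← E6.
Each of those chain origins has no stated cause.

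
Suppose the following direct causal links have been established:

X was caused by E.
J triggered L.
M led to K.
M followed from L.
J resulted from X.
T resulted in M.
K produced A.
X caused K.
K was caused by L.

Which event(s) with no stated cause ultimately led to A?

Tracing upstream from A: A ← K ← X ← E.
A separate upstream branch: A ← K ← M ← T.
Each of those chain origins has no stated cause.

E, T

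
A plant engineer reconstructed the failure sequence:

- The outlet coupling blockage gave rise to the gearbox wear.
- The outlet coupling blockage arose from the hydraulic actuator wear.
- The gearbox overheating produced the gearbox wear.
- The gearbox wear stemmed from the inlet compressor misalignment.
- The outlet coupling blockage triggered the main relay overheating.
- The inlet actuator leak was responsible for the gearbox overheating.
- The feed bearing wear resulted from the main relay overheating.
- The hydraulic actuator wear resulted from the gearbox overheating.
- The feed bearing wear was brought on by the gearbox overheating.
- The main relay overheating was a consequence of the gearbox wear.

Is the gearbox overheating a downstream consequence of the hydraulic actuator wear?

No

The hydraulic actuator wear leads to the outlet coupling blockage, the gearbox wear, the main relay overheating, the feed bearing wear; the gearbox overheating is not among them.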